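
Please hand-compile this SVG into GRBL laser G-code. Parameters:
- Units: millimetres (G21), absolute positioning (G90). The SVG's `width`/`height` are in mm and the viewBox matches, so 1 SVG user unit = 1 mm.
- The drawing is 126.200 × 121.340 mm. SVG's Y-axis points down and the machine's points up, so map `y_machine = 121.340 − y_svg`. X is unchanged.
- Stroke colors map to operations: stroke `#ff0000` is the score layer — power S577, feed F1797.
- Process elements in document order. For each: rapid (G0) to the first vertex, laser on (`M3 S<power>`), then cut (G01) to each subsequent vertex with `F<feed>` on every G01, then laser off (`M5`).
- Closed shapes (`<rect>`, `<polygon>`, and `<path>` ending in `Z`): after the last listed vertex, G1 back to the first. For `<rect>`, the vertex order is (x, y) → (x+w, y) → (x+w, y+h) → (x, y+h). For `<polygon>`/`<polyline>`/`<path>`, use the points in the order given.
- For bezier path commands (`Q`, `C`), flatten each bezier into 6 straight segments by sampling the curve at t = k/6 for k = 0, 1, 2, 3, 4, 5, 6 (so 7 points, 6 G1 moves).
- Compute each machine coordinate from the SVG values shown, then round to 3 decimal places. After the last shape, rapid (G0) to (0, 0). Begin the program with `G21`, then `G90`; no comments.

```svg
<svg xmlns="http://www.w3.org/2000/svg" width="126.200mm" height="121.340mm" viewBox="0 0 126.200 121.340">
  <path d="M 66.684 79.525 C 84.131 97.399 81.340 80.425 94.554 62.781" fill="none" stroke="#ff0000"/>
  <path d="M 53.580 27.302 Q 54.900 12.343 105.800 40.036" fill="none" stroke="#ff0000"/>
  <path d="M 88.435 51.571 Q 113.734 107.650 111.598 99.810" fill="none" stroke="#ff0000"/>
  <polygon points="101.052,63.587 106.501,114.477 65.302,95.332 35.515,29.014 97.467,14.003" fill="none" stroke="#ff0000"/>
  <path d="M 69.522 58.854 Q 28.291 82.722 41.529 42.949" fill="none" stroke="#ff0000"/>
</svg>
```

G21
G90
G0 X66.684 Y41.815
M3 S577
G01 X73.889 Y35.624 F1797
G01 X78.727 Y34.291 F1797
G01 X82.206 Y36.868 F1797
G01 X85.333 Y42.404 F1797
G01 X89.113 Y49.951 F1797
G01 X94.554 Y58.559 F1797
M5
G0 X53.580 Y94.038
M3 S577
G01 X55.397 Y97.840 F1797
G01 X59.969 Y99.272 F1797
G01 X67.295 Y98.334 F1797
G01 X77.376 Y95.027 F1797
G01 X90.211 Y89.350 F1797
G01 X105.800 Y81.304 F1797
M5
G0 X88.435 Y69.769
M3 S577
G01 X96.106 Y52.852 F1797
G01 X102.253 Y39.485 F1797
G01 X106.875 Y29.670 F1797
G01 X109.974 Y23.405 F1797
G01 X111.548 Y20.692 F1797
G01 X111.598 Y21.530 F1797
M5
G0 X101.052 Y57.753
M3 S577
G01 X106.501 Y6.863 F1797
G01 X65.302 Y26.008 F1797
G01 X35.515 Y92.326 F1797
G01 X97.467 Y107.337 F1797
G01 X101.052 Y57.753 F1797
M5
G0 X69.522 Y62.486
M3 S577
G01 X57.291 Y56.298 F1797
G01 X48.087 Y53.645 F1797
G01 X41.908 Y54.528 F1797
G01 X38.756 Y58.947 F1797
G01 X38.629 Y66.901 F1797
G01 X41.529 Y78.391 F1797
M5
G0 X0.000 Y0.000

viewBox `0 0 126.200 121.340` with mm width/height → 1 unit = 1 mm. Flip: y_m = 121.340 − y_svg.

**Shape 1** — `<path>` cubic bezier, stroke `#ff0000` → score (S577, F1797). Control points (SVG): P0=(66.684,79.525), P1=(84.131,97.399), P2=(81.340,80.425), P3=(94.554,62.781); sampled at t=k/6. Machine vertices: (66.684,41.815) → (73.889,35.624) → (78.727,34.291) → (82.206,36.868) → (85.333,42.404) → (89.113,49.951) → (94.554,58.559). Open path.

**Shape 2** — `<path>` quadratic bezier, stroke `#ff0000` → score (S577, F1797). Control points (SVG): P0=(53.580,27.302), P1=(54.900,12.343), P2=(105.800,40.036); sampled at t=k/6. Machine vertices: (53.580,94.038) → (55.397,97.840) → (59.969,99.272) → (67.295,98.334) → (77.376,95.027) → (90.211,89.350) → (105.800,81.304). Open path.

**Shape 3** — `<path>` quadratic bezier, stroke `#ff0000` → score (S577, F1797). Control points (SVG): P0=(88.435,51.571), P1=(113.734,107.650), P2=(111.598,99.810); sampled at t=k/6. Machine vertices: (88.435,69.769) → (96.106,52.852) → (102.253,39.485) → (106.875,29.670) → (109.974,23.405) → (111.548,20.692) → (111.598,21.530). Open path.

**Shape 4** — `<polygon>` closed polygon, stroke `#ff0000` → score (S577, F1797). Machine vertices: (101.052,57.753) → (106.501,6.863) → (65.302,26.008) → (35.515,92.326) → (97.467,107.337) → (101.052,57.753). Closed: final G1 returns to the first vertex.

**Shape 5** — `<path>` quadratic bezier, stroke `#ff0000` → score (S577, F1797). Control points (SVG): P0=(69.522,58.854), P1=(28.291,82.722), P2=(41.529,42.949); sampled at t=k/6. Machine vertices: (69.522,62.486) → (57.291,56.298) → (48.087,53.645) → (41.908,54.528) → (38.756,58.947) → (38.629,66.901) → (41.529,78.391). Open path.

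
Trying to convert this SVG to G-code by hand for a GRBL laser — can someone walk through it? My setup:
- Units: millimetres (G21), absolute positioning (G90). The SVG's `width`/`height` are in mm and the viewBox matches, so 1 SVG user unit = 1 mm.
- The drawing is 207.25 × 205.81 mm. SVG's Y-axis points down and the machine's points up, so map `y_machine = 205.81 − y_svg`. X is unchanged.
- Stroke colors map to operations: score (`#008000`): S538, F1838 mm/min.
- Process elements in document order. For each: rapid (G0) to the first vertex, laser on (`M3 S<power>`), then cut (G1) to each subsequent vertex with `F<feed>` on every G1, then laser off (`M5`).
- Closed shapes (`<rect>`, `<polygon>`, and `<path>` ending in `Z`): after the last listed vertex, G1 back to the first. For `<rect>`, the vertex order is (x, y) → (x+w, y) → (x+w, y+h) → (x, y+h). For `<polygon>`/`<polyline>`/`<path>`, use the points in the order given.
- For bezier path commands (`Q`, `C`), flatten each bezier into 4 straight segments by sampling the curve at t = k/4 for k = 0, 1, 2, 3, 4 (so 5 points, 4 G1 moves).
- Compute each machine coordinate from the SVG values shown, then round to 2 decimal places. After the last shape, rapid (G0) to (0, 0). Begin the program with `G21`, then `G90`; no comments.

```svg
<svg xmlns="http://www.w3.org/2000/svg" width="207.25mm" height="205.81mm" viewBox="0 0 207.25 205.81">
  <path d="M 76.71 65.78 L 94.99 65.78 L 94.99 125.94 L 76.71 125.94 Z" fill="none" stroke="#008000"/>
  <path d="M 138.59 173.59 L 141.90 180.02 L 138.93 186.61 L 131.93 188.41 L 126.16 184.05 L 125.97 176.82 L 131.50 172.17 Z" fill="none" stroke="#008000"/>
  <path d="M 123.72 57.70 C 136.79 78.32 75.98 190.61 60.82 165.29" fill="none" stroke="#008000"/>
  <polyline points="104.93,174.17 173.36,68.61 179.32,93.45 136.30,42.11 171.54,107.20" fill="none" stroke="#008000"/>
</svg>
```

viewBox `0 0 207.25 205.81` with mm width/height → 1 unit = 1 mm. Flip: y_m = 205.81 − y_svg.

**Shape 1** — `<path>` rectangle, stroke `#008000` → score (S538, F1838). Machine vertices: (76.71,140.03) → (94.99,140.03) → (94.99,79.87) → (76.71,79.87) → (76.71,140.03). Closed: final G1 returns to the first vertex.

**Shape 2** — `<path>` regular polygon, stroke `#008000` → score (S538, F1838). Machine vertices: (138.59,32.22) → (141.90,25.79) → (138.93,19.20) → (131.93,17.40) → (126.16,21.76) → (125.97,28.99) → (131.50,33.64) → (138.59,32.22). Closed: final G1 returns to the first vertex.

**Shape 3** — `<path>` cubic bezier, stroke `#008000` → score (S538, F1838). Control points (SVG): P0=(123.72,57.70), P1=(136.79,78.32), P2=(75.98,190.61), P3=(60.82,165.29); sampled at t=k/4. Machine vertices: (123.72,148.11) → (121.54,119.04) → (102.86,77.09) → (78.88,43.75) → (60.82,40.52). Open path.

**Shape 4** — `<polyline>` open polyline, stroke `#008000` → score (S538, F1838). Machine vertices: (104.93,31.64) → (173.36,137.20) → (179.32,112.36) → (136.30,163.70) → (171.54,98.61). Open path.

G21
G90
G0 X76.71 Y140.03
M3 S538
G1 X94.99 Y140.03 F1838
G1 X94.99 Y79.87 F1838
G1 X76.71 Y79.87 F1838
G1 X76.71 Y140.03 F1838
M5
G0 X138.59 Y32.22
M3 S538
G1 X141.90 Y25.79 F1838
G1 X138.93 Y19.20 F1838
G1 X131.93 Y17.40 F1838
G1 X126.16 Y21.76 F1838
G1 X125.97 Y28.99 F1838
G1 X131.50 Y33.64 F1838
G1 X138.59 Y32.22 F1838
M5
G0 X123.72 Y148.11
M3 S538
G1 X121.54 Y119.04 F1838
G1 X102.86 Y77.09 F1838
G1 X78.88 Y43.75 F1838
G1 X60.82 Y40.52 F1838
M5
G0 X104.93 Y31.64
M3 S538
G1 X173.36 Y137.20 F1838
G1 X179.32 Y112.36 F1838
G1 X136.30 Y163.70 F1838
G1 X171.54 Y98.61 F1838
M5
G0 X0.00 Y0.00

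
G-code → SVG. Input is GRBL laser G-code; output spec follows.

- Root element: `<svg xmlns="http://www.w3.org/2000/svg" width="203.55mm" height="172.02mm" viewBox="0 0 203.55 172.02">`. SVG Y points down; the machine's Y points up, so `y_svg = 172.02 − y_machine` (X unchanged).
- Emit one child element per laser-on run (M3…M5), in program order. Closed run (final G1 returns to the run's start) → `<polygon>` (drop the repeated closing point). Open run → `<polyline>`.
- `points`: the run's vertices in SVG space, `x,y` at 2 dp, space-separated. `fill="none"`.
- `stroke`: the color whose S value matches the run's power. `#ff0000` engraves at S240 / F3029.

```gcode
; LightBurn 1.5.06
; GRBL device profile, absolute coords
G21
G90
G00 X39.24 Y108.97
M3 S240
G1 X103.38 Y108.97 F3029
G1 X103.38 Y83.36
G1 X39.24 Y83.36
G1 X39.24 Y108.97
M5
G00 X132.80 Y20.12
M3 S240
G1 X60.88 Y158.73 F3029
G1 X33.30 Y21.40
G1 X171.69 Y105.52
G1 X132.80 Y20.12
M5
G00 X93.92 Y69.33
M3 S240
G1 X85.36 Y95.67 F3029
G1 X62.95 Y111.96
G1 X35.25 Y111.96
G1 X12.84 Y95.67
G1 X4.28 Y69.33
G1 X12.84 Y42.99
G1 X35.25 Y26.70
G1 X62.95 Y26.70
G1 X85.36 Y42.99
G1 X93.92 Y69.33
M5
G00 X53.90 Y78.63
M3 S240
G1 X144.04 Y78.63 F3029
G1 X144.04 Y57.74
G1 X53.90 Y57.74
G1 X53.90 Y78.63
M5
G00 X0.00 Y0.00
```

<svg xmlns="http://www.w3.org/2000/svg" width="203.55mm" height="172.02mm" viewBox="0 0 203.55 172.02">
  <polygon points="39.24,63.05 103.38,63.05 103.38,88.66 39.24,88.66" fill="none" stroke="#ff0000"/>
  <polygon points="132.80,151.90 60.88,13.29 33.30,150.62 171.69,66.50" fill="none" stroke="#ff0000"/>
  <polygon points="93.92,102.69 85.36,76.35 62.95,60.06 35.25,60.06 12.84,76.35 4.28,102.69 12.84,129.03 35.25,145.32 62.95,145.32 85.36,129.03" fill="none" stroke="#ff0000"/>
  <polygon points="53.90,93.39 144.04,93.39 144.04,114.28 53.90,114.28" fill="none" stroke="#ff0000"/>
</svg>

Machine Y-up, SVG Y-down with viewBox height 172.02, so y_svg = 172.02 − y_machine; X carries over. Every run uses S240, so all elements get stroke `#ff0000` (engrave).

Run 1: The run returns to its start, so emit a `<polygon>` with points (Y-flipped): 39.24,63.05 103.38,63.05 103.38,88.66 39.24,88.66.

Run 2: The run returns to its start, so emit a `<polygon>` with points (Y-flipped): 132.80,151.90 60.88,13.29 33.30,150.62 171.69,66.50.

Run 3: The run returns to its start, so emit a `<polygon>` with points (Y-flipped): 93.92,102.69 85.36,76.35 62.95,60.06 35.25,60.06 12.84,76.35 4.28,102.69 12.84,129.03 35.25,145.32 62.95,145.32 85.36,129.03.

Run 4: The run returns to its start, so emit a `<polygon>` with points (Y-flipped): 53.90,93.39 144.04,93.39 144.04,114.28 53.90,114.28.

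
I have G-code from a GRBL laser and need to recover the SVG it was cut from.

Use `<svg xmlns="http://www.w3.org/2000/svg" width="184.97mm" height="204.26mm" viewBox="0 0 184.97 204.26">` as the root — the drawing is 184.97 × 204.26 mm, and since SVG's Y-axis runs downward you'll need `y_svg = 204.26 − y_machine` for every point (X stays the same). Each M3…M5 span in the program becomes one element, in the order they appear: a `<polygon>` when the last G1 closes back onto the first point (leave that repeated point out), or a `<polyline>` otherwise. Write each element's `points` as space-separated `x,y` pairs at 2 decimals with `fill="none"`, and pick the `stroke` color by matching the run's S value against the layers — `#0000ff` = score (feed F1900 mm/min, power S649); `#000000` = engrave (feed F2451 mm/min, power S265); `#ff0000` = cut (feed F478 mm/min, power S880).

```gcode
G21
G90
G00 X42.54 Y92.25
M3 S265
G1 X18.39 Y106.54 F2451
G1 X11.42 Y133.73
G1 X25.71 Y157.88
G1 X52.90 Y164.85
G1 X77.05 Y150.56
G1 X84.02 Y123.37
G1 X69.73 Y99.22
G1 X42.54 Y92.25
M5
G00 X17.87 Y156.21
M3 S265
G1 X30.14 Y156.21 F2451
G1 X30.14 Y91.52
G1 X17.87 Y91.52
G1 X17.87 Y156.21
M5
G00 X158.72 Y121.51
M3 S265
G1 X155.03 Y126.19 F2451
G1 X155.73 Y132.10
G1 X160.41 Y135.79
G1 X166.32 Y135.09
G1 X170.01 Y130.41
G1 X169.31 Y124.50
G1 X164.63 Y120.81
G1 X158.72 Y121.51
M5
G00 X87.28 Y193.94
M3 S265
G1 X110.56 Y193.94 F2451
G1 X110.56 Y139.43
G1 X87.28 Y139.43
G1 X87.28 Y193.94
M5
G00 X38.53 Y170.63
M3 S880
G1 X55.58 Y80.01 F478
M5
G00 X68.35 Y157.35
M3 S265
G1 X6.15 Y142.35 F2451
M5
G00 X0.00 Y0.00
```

<svg xmlns="http://www.w3.org/2000/svg" width="184.97mm" height="204.26mm" viewBox="0 0 184.97 204.26">
  <polygon points="42.54,112.01 18.39,97.72 11.42,70.53 25.71,46.38 52.90,39.41 77.05,53.70 84.02,80.89 69.73,105.04" fill="none" stroke="#000000"/>
  <polygon points="17.87,48.05 30.14,48.05 30.14,112.74 17.87,112.74" fill="none" stroke="#000000"/>
  <polygon points="158.72,82.75 155.03,78.07 155.73,72.16 160.41,68.47 166.32,69.17 170.01,73.85 169.31,79.76 164.63,83.45" fill="none" stroke="#000000"/>
  <polygon points="87.28,10.32 110.56,10.32 110.56,64.83 87.28,64.83" fill="none" stroke="#000000"/>
  <polyline points="38.53,33.63 55.58,124.25" fill="none" stroke="#ff0000"/>
  <polyline points="68.35,46.91 6.15,61.91" fill="none" stroke="#000000"/>
</svg>

Each laser-on run becomes one SVG element. Flip Y back into SVG space with y_svg = 204.26 − y_machine.

Run 1: S265 ⇒ engrave layer `#000000`. The run returns to its start, so emit a `<polygon>` with points (Y-flipped): 42.54,112.01 18.39,97.72 11.42,70.53 25.71,46.38 52.90,39.41 77.05,53.70 84.02,80.89 69.73,105.04.

Run 2: the run's S265 means `#000000` (engrave). The run returns to its start, so emit a `<polygon>` with points (Y-flipped): 17.87,48.05 30.14,48.05 30.14,112.74 17.87,112.74.

Run 3: power S265 maps to stroke `#000000` (engrave). The run returns to its start, so emit a `<polygon>` with points (Y-flipped): 158.72,82.75 155.03,78.07 155.73,72.16 160.41,68.47 166.32,69.17 170.01,73.85 169.31,79.76 164.63,83.45.

Run 4: the run's S265 means `#000000` (engrave). The run returns to its start, so emit a `<polygon>` with points (Y-flipped): 87.28,10.32 110.56,10.32 110.56,64.83 87.28,64.83.

Run 5: the run's S880 means `#ff0000` (cut). The run is open, so emit a `<polyline>` with points (Y-flipped): 38.53,33.63 55.58,124.25.

Run 6: S265 ⇒ engrave layer `#000000`. The run is open, so emit a `<polyline>` with points (Y-flipped): 68.35,46.91 6.15,61.91.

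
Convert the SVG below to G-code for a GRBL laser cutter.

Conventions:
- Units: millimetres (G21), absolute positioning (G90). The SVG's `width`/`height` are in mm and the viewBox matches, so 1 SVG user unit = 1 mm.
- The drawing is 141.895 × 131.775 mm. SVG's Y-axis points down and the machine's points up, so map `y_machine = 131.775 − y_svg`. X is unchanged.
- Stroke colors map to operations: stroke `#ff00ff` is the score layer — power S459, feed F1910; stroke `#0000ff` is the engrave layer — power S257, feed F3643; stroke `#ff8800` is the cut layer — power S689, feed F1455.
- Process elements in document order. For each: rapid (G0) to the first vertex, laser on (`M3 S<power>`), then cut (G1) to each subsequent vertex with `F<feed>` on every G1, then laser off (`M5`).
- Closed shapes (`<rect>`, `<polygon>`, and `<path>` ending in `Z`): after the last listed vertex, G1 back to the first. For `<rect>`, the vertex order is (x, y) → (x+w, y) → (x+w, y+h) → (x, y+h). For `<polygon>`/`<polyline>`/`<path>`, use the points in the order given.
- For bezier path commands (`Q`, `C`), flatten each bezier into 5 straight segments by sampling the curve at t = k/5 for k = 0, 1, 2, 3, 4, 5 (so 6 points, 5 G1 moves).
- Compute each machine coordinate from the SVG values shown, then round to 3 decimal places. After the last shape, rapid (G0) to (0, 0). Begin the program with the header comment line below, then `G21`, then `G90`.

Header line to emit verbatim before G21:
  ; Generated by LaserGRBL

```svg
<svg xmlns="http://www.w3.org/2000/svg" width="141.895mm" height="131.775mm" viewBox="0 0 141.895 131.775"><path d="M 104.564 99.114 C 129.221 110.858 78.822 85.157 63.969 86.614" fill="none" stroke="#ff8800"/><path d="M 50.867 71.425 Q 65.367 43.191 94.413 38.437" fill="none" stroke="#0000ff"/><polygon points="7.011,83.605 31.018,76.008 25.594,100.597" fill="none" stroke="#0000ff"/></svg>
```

Since the viewBox matches the mm dimensions, user units are millimetres directly. The only transform is the Y-flip y_m = 131.775 − y_svg.

Shape 1 is a cubic bezier drawn with `<path>`. Its stroke #ff8800 means cut at S689, F1455. After flipping Y the toolpath is (104.564,32.661) → (111.236,29.591) → (105.204,32.407) → (91.776,38.008) → (76.262,43.293) → (63.969,45.161).

Shape 2 is a quadratic bezier drawn with `<path>`. Its stroke #0000ff means engrave at S257, F3643. After flipping Y the toolpath is (50.867,60.350) → (57.249,70.704) → (64.794,79.180) → (73.504,85.778) → (83.376,90.497) → (94.413,93.338).

Shape 3 is a regular polygon drawn with `<polygon>`. Its stroke #0000ff means engrave at S257, F3643. After flipping Y the toolpath is (7.011,48.170) → (31.018,55.767) → (25.594,31.178) → (7.011,48.170), returning to the start.

; Generated by LaserGRBL
G21
G90
G0 X104.564 Y32.661
M3 S689
G1 X111.236 Y29.591 F1455
G1 X105.204 Y32.407 F1455
G1 X91.776 Y38.008 F1455
G1 X76.262 Y43.293 F1455
G1 X63.969 Y45.161 F1455
M5
G0 X50.867 Y60.350
M3 S257
G1 X57.249 Y70.704 F3643
G1 X64.794 Y79.180 F3643
G1 X73.504 Y85.778 F3643
G1 X83.376 Y90.497 F3643
G1 X94.413 Y93.338 F3643
M5
G0 X7.011 Y48.170
M3 S257
G1 X31.018 Y55.767 F3643
G1 X25.594 Y31.178 F3643
G1 X7.011 Y48.170 F3643
M5
G0 X0.000 Y0.000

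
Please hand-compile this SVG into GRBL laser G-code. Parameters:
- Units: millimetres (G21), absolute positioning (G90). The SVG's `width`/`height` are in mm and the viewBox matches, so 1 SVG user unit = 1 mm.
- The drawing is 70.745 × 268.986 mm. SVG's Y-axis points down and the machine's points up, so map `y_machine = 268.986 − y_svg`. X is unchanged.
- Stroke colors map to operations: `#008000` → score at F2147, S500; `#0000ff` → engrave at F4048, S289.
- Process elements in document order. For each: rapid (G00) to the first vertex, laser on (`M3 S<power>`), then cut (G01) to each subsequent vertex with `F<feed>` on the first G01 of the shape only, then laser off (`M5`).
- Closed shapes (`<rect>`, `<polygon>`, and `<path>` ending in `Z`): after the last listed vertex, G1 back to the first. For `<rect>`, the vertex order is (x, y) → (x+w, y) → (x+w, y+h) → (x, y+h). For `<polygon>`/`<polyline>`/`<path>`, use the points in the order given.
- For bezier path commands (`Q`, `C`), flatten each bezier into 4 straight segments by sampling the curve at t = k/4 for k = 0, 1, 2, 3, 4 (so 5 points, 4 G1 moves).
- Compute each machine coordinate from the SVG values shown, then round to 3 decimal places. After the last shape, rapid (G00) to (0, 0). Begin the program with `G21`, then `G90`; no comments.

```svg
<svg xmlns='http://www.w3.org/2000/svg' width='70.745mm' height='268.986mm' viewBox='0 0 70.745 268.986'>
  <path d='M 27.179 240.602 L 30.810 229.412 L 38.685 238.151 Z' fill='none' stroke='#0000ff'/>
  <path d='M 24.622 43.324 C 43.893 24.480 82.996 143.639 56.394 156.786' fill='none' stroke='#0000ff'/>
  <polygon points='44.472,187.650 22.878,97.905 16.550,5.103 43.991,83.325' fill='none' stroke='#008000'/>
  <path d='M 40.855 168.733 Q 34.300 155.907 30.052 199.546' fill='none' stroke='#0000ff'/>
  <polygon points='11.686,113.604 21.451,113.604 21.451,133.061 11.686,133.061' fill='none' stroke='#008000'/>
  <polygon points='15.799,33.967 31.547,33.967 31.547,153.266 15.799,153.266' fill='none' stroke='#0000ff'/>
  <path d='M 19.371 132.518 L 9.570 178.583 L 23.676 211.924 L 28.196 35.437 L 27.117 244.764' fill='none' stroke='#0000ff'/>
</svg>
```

G21
G90
G00 X27.179 Y28.384
M3 S289
G01 X30.810 Y39.574 F4048
G01 X38.685 Y30.835
G01 X27.179 Y28.384
M5
G00 X24.622 Y225.662
M3 S289
G01 X41.457 Y217.732 F4048
G01 X57.710 Y180.928
G01 X65.362 Y138.125
G01 X56.394 Y112.200
M5
G00 X44.472 Y81.336
M3 S500
G01 X22.878 Y171.081 F2147
G01 X16.550 Y263.883
G01 X43.991 Y185.661
G01 X44.472 Y81.336
M5
G00 X40.855 Y100.253
M3 S289
G01 X37.722 Y103.137 F4048
G01 X34.877 Y98.963
G01 X32.320 Y87.730
G01 X30.052 Y69.440
M5
G00 X11.686 Y155.382
M3 S500
G01 X21.451 Y155.382 F2147
G01 X21.451 Y135.925
G01 X11.686 Y135.925
G01 X11.686 Y155.382
M5
G00 X15.799 Y235.019
M3 S289
G01 X31.547 Y235.019 F4048
G01 X31.547 Y115.720
G01 X15.799 Y115.720
G01 X15.799 Y235.019
M5
G00 X19.371 Y136.468
M3 S289
G01 X9.570 Y90.403 F4048
G01 X23.676 Y57.062
G01 X28.196 Y233.549
G01 X27.117 Y24.222
M5
G00 X0.000 Y0.000

viewBox `0 0 70.745 268.986` with mm width/height → 1 unit = 1 mm. Flip: y_m = 268.986 − y_svg.

**Shape 1** — `<path>` regular polygon, stroke `#0000ff` → engrave (S289, F4048). Machine vertices: (27.179,28.384) → (30.810,39.574) → (38.685,30.835) → (27.179,28.384). Closed: final G1 returns to the first vertex.

**Shape 2** — `<path>` cubic bezier, stroke `#0000ff` → engrave (S289, F4048). Control points (SVG): P0=(24.622,43.324), P1=(43.893,24.480), P2=(82.996,143.639), P3=(56.394,156.786); sampled at t=k/4. Machine vertices: (24.622,225.662) → (41.457,217.732) → (57.710,180.928) → (65.362,138.125) → (56.394,112.200). Open path.

**Shape 3** — `<polygon>` closed polygon, stroke `#008000` → score (S500, F2147). Machine vertices: (44.472,81.336) → (22.878,171.081) → (16.550,263.883) → (43.991,185.661) → (44.472,81.336). Closed: final G1 returns to the first vertex.

**Shape 4** — `<path>` quadratic bezier, stroke `#0000ff` → engrave (S289, F4048). Control points (SVG): P0=(40.855,168.733), P1=(34.300,155.907), P2=(30.052,199.546); sampled at t=k/4. Machine vertices: (40.855,100.253) → (37.722,103.137) → (34.877,98.963) → (32.320,87.730) → (30.052,69.440). Open path.

**Shape 5** — `<polygon>` rectangle, stroke `#008000` → score (S500, F2147). Machine vertices: (11.686,155.382) → (21.451,155.382) → (21.451,135.925) → (11.686,135.925) → (11.686,155.382). Closed: final G1 returns to the first vertex.

**Shape 6** — `<polygon>` rectangle, stroke `#0000ff` → engrave (S289, F4048). Machine vertices: (15.799,235.019) → (31.547,235.019) → (31.547,115.720) → (15.799,115.720) → (15.799,235.019). Closed: final G1 returns to the first vertex.

**Shape 7** — `<path>` open polyline, stroke `#0000ff` → engrave (S289, F4048). Machine vertices: (19.371,136.468) → (9.570,90.403) → (23.676,57.062) → (28.196,233.549) → (27.117,24.222). Open path.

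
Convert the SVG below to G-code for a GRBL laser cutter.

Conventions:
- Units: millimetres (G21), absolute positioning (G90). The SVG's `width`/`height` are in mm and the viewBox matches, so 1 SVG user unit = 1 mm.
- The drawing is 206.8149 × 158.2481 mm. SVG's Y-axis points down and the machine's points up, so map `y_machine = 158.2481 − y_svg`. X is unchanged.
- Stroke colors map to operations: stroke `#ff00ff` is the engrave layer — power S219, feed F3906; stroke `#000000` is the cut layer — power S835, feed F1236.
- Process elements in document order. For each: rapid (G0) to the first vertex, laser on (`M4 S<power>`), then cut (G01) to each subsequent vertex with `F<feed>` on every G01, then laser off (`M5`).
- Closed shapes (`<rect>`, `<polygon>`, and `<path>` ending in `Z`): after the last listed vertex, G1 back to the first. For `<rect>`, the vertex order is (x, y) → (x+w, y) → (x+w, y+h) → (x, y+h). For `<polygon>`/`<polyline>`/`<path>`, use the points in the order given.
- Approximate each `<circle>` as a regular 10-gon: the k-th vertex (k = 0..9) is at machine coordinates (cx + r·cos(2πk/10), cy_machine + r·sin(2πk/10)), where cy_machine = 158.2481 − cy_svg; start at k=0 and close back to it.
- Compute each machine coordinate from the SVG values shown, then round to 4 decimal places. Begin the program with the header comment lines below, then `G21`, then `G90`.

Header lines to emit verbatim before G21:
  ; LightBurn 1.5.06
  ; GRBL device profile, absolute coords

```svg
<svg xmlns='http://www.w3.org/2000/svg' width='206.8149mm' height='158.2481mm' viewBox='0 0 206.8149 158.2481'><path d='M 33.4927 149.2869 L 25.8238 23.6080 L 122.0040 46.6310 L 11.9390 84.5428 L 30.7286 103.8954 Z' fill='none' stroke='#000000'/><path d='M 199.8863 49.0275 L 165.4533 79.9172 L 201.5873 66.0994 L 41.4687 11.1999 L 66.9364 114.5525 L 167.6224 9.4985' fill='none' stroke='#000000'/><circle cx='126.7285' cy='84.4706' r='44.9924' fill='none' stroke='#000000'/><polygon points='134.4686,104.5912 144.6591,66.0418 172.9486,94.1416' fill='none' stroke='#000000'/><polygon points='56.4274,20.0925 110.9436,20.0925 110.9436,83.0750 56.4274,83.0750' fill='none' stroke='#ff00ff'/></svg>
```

1 u = 1 mm; y_m = 158.2481 − y.

[1] `<path>` closed polygon, #000000→cut S835 F1236: (33.4927,8.9612) → (25.8238,134.6401) → (122.0040,111.6171) → (11.9390,73.7053) → (30.7286,54.3527) → (33.4927,8.9612) (closed)

[2] `<path>` open polyline, #000000→cut S835 F1236: (199.8863,109.2206) → (165.4533,78.3309) → (201.5873,92.1487) → (41.4687,147.0482) → (66.9364,43.6956) → (167.6224,148.7496)

[3] `<circle>` circle, #000000→cut S835 F1236: (171.7209,73.7775) → (163.1281,100.2234) → (140.6319,116.5678) → (112.8251,116.5678) → (90.3289,100.2234) → (81.7361,73.7775) → (90.3289,47.3316) → (112.8251,30.9872) → (140.6319,30.9872) → (163.1281,47.3316) → (171.7209,73.7775) (closed)

[4] `<polygon>` regular polygon, #000000→cut S835 F1236: (134.4686,53.6569) → (144.6591,92.2063) → (172.9486,64.1065) → (134.4686,53.6569) (closed)

[5] `<polygon>` rectangle, #ff00ff→engrave S219 F3906: (56.4274,138.1556) → (110.9436,138.1556) → (110.9436,75.1731) → (56.4274,75.1731) → (56.4274,138.1556) (closed)

; LightBurn 1.5.06
; GRBL device profile, absolute coords
G21
G90
G0 X33.4927 Y8.9612
M4 S835
G01 X25.8238 Y134.6401 F1236
G01 X122.0040 Y111.6171 F1236
G01 X11.9390 Y73.7053 F1236
G01 X30.7286 Y54.3527 F1236
G01 X33.4927 Y8.9612 F1236
M5
G0 X199.8863 Y109.2206
M4 S835
G01 X165.4533 Y78.3309 F1236
G01 X201.5873 Y92.1487 F1236
G01 X41.4687 Y147.0482 F1236
G01 X66.9364 Y43.6956 F1236
G01 X167.6224 Y148.7496 F1236
M5
G0 X171.7209 Y73.7775
M4 S835
G01 X163.1281 Y100.2234 F1236
G01 X140.6319 Y116.5678 F1236
G01 X112.8251 Y116.5678 F1236
G01 X90.3289 Y100.2234 F1236
G01 X81.7361 Y73.7775 F1236
G01 X90.3289 Y47.3316 F1236
G01 X112.8251 Y30.9872 F1236
G01 X140.6319 Y30.9872 F1236
G01 X163.1281 Y47.3316 F1236
G01 X171.7209 Y73.7775 F1236
M5
G0 X134.4686 Y53.6569
M4 S835
G01 X144.6591 Y92.2063 F1236
G01 X172.9486 Y64.1065 F1236
G01 X134.4686 Y53.6569 F1236
M5
G0 X56.4274 Y138.1556
M4 S219
G01 X110.9436 Y138.1556 F3906
G01 X110.9436 Y75.1731 F3906
G01 X56.4274 Y75.1731 F3906
G01 X56.4274 Y138.1556 F3906
M5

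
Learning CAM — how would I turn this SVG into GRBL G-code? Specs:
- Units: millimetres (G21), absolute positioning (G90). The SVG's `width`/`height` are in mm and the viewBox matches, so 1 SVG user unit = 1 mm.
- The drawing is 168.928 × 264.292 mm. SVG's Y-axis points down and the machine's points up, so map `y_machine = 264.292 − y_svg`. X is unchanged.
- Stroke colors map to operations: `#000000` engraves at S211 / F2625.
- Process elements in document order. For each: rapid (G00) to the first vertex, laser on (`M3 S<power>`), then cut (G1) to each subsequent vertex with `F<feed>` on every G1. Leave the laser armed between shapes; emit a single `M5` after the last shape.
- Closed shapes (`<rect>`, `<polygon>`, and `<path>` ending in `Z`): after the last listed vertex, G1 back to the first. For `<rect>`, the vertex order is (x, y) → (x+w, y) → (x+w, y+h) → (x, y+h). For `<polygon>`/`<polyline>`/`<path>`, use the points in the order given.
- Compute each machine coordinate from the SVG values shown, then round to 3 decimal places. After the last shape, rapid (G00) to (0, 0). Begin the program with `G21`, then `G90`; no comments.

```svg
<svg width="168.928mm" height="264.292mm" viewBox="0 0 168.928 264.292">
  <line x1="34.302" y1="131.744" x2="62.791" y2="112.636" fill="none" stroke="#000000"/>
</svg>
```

Since the viewBox matches the mm dimensions, user units are millimetres directly. The only transform is the Y-flip y_m = 264.292 − y_svg.

Shape 1 is a line segment drawn with `<line>`. Its stroke #000000 means engrave at S211, F2625. After flipping Y the toolpath is (34.302,132.548) → (62.791,151.656).

G21
G90
G00 X34.302 Y132.548
M3 S211
G1 X62.791 Y151.656 F2625
M5
G00 X0.000 Y0.000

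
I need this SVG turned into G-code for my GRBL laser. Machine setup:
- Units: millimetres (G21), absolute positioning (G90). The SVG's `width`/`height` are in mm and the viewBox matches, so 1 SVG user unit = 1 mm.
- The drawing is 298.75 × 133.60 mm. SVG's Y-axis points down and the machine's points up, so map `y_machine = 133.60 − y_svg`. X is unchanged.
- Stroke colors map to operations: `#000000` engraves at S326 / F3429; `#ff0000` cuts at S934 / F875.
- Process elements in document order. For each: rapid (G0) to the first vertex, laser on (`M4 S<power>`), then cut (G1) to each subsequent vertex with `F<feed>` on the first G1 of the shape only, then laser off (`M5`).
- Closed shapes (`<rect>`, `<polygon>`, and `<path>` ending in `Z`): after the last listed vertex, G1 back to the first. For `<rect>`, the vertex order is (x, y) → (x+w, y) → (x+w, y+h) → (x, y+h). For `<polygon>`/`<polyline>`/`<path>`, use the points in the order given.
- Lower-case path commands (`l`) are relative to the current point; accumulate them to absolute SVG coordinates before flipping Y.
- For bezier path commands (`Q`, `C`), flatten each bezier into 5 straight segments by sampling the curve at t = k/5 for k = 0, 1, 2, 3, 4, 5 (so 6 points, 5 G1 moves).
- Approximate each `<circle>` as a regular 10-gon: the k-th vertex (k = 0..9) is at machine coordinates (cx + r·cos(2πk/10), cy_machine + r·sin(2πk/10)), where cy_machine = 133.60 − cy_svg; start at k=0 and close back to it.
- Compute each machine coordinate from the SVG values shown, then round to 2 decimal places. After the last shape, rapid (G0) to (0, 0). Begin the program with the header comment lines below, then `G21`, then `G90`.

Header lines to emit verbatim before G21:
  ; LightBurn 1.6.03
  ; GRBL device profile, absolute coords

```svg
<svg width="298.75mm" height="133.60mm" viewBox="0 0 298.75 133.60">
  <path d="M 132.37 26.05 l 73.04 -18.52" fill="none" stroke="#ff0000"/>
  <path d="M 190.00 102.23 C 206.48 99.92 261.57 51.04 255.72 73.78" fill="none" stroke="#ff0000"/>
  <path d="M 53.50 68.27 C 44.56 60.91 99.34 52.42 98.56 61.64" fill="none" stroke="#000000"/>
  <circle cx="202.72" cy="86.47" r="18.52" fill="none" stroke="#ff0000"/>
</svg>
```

Since the viewBox matches the mm dimensions, user units are millimetres directly. The only transform is the Y-flip y_m = 133.60 − y_svg.

Shape 1 is a line segment drawn with `<path>`. Its stroke #ff0000 means cut at S934, F875. After flipping Y the toolpath is (132.37,107.55) → (205.41,126.07).

Shape 2 is a cubic bezier drawn with `<path>`. Its stroke #ff0000 means cut at S934, F875. After flipping Y the toolpath is (190.00,31.37) → (203.72,37.40) → (221.94,48.93) → (239.86,60.29) → (252.71,65.82) → (255.72,59.82).

Shape 3 is a cubic bezier drawn with `<path>`. Its stroke #000000 means engrave at S326, F3429. After flipping Y the toolpath is (53.50,65.33) → (54.83,69.73) → (65.72,73.50) → (80.46,75.73) → (93.32,75.52) → (98.56,71.96).

Shape 4 is a circle drawn with `<circle>`. Its stroke #ff0000 means cut at S934, F875. After flipping Y the toolpath is (221.24,47.13) → (217.70,58.02) → (208.44,64.74) → (197.00,64.74) → (187.74,58.02) → (184.20,47.13) → (187.74,36.24) → (197.00,29.52) → (208.44,29.52) → (217.70,36.24) → (221.24,47.13), returning to the start.

; LightBurn 1.6.03
; GRBL device profile, absolute coords
G21
G90
G0 X132.37 Y107.55
M4 S934
G1 X205.41 Y126.07 F875
M5
G0 X190.00 Y31.37
M4 S934
G1 X203.72 Y37.40 F875
G1 X221.94 Y48.93
G1 X239.86 Y60.29
G1 X252.71 Y65.82
G1 X255.72 Y59.82
M5
G0 X53.50 Y65.33
M4 S326
G1 X54.83 Y69.73 F3429
G1 X65.72 Y73.50
G1 X80.46 Y75.73
G1 X93.32 Y75.52
G1 X98.56 Y71.96
M5
G0 X221.24 Y47.13
M4 S934
G1 X217.70 Y58.02 F875
G1 X208.44 Y64.74
G1 X197.00 Y64.74
G1 X187.74 Y58.02
G1 X184.20 Y47.13
G1 X187.74 Y36.24
G1 X197.00 Y29.52
G1 X208.44 Y29.52
G1 X217.70 Y36.24
G1 X221.24 Y47.13
M5
G0 X0.00 Y0.00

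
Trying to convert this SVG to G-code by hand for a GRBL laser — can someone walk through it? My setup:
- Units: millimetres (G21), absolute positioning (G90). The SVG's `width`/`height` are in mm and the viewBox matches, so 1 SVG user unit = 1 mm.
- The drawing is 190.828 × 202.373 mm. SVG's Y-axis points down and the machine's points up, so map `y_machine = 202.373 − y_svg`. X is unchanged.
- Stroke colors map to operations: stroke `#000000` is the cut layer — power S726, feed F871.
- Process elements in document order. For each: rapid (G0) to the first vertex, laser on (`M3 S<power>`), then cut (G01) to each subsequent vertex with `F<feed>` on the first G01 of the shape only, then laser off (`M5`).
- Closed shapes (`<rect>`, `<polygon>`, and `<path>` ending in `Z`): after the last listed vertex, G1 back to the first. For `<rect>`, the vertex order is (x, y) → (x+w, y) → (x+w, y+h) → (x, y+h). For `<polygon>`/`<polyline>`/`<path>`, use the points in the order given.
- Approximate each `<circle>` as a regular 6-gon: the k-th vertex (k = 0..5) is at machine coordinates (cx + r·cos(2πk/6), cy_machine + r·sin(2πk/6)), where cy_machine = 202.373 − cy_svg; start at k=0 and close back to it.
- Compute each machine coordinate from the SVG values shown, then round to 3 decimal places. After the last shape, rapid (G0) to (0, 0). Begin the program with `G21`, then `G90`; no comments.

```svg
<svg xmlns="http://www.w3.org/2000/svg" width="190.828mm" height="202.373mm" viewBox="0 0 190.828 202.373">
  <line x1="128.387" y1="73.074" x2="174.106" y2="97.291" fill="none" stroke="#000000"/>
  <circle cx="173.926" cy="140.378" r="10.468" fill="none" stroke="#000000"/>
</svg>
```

G21
G90
G0 X128.387 Y129.299
M3 S726
G01 X174.106 Y105.082 F871
M5
G0 X184.394 Y61.995
M3 S726
G01 X179.160 Y71.061 F871
G01 X168.692 Y71.061
G01 X163.458 Y61.995
G01 X168.692 Y52.929
G01 X179.160 Y52.929
G01 X184.394 Y61.995
M5
G0 X0.000 Y0.000

1 u = 1 mm; y_m = 202.373 − y.

[1] `<line>` line segment, #000000→cut S726 F871: (128.387,129.299) → (174.106,105.082)

[2] `<circle>` circle, #000000→cut S726 F871: (184.394,61.995) → (179.160,71.061) → (168.692,71.061) → (163.458,61.995) → (168.692,52.929) → (179.160,52.929) → (184.394,61.995) (closed)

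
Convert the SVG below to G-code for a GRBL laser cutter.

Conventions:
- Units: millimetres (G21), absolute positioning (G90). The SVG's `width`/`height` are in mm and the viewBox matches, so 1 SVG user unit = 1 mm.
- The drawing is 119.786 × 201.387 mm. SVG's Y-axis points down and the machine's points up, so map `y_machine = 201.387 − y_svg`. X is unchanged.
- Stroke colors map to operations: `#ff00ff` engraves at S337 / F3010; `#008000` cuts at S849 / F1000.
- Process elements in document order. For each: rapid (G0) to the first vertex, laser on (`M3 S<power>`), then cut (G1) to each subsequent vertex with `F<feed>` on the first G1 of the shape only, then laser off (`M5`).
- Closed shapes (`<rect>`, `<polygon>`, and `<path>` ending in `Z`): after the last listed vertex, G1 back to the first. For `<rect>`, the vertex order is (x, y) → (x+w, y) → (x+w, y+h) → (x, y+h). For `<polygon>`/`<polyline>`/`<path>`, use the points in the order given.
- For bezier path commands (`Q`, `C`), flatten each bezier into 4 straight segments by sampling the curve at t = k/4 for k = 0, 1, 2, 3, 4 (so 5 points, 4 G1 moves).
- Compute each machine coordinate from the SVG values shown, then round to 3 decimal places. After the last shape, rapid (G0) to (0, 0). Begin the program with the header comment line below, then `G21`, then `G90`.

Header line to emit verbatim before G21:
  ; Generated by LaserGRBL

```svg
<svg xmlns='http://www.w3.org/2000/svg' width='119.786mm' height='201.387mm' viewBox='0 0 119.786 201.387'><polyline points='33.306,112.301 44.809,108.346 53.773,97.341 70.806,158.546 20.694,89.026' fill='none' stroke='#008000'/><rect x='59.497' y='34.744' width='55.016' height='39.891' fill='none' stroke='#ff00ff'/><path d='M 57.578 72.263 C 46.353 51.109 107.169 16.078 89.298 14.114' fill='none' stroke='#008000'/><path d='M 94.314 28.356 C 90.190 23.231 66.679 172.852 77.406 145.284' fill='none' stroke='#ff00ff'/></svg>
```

Since the viewBox matches the mm dimensions, user units are millimetres directly. The only transform is the Y-flip y_m = 201.387 − y_svg.

Shape 1 is a open polyline drawn with `<polyline>`. Its stroke #008000 means cut at S849, F1000. After flipping Y the toolpath is (33.306,89.086) → (44.809,93.041) → (53.773,104.046) → (70.806,42.841) → (20.694,112.361).

Shape 2 is a rectangle drawn with `<rect>`. Its stroke #ff00ff means engrave at S337, F3010. After flipping Y the toolpath is (59.497,166.643) → (114.513,166.643) → (114.513,126.752) → (59.497,126.752) → (59.497,166.643), returning to the start.

Shape 3 is a cubic bezier drawn with `<path>`. Its stroke #008000 means cut at S849, F1000. After flipping Y the toolpath is (57.578,129.124) → (60.312,146.858) → (75.930,165.395) → (90.303,180.333) → (89.298,187.273).

Shape 4 is a cubic bezier drawn with `<path>`. Its stroke #ff00ff means engrave at S337, F3010. After flipping Y the toolpath is (94.314,173.031) → (88.424,153.046) → (80.291,106.151) → (74.942,63.463) → (77.406,56.103).

; Generated by LaserGRBL
G21
G90
G0 X33.306 Y89.086
M3 S849
G1 X44.809 Y93.041 F1000
G1 X53.773 Y104.046
G1 X70.806 Y42.841
G1 X20.694 Y112.361
M5
G0 X59.497 Y166.643
M3 S337
G1 X114.513 Y166.643 F3010
G1 X114.513 Y126.752
G1 X59.497 Y126.752
G1 X59.497 Y166.643
M5
G0 X57.578 Y129.124
M3 S849
G1 X60.312 Y146.858 F1000
G1 X75.930 Y165.395
G1 X90.303 Y180.333
G1 X89.298 Y187.273
M5
G0 X94.314 Y173.031
M3 S337
G1 X88.424 Y153.046 F3010
G1 X80.291 Y106.151
G1 X74.942 Y63.463
G1 X77.406 Y56.103
M5
G0 X0.000 Y0.000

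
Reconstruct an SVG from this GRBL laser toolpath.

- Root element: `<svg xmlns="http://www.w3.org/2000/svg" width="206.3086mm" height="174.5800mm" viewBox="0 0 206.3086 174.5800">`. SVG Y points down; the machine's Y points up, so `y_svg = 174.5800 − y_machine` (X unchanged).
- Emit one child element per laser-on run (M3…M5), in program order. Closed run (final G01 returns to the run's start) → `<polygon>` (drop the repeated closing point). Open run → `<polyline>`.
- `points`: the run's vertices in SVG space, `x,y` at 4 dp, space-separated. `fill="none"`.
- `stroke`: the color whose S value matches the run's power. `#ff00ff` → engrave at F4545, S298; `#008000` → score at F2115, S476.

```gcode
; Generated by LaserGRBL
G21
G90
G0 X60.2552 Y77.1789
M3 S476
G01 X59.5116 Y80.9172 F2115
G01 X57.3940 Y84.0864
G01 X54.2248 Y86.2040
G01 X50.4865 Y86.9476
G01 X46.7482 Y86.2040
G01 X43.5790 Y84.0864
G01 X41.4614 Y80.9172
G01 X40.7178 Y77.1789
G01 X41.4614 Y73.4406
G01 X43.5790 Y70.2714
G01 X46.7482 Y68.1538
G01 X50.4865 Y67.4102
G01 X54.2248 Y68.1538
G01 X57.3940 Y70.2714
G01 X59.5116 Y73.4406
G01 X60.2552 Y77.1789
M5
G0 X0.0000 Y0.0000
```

y_svg = 174.5800 − y_m. Every run uses S476, so all elements get stroke `#008000` (score).

[1] closed run; points: 60.2552,97.4011 59.5116,93.6628 57.3940,90.4936 54.2248,88.3760 50.4865,87.6324 46.7482,88.3760 43.5790,90.4936 41.4614,93.6628 40.7178,97.4011 41.4614,101.1394 43.5790,104.3086 46.7482,106.4262 50.4865,107.1698 54.2248,106.4262 57.3940,104.3086 59.5116,101.1394

<svg xmlns="http://www.w3.org/2000/svg" width="206.3086mm" height="174.5800mm" viewBox="0 0 206.3086 174.5800">
  <polygon points="60.2552,97.4011 59.5116,93.6628 57.3940,90.4936 54.2248,88.3760 50.4865,87.6324 46.7482,88.3760 43.5790,90.4936 41.4614,93.6628 40.7178,97.4011 41.4614,101.1394 43.5790,104.3086 46.7482,106.4262 50.4865,107.1698 54.2248,106.4262 57.3940,104.3086 59.5116,101.1394" fill="none" stroke="#008000"/>
</svg>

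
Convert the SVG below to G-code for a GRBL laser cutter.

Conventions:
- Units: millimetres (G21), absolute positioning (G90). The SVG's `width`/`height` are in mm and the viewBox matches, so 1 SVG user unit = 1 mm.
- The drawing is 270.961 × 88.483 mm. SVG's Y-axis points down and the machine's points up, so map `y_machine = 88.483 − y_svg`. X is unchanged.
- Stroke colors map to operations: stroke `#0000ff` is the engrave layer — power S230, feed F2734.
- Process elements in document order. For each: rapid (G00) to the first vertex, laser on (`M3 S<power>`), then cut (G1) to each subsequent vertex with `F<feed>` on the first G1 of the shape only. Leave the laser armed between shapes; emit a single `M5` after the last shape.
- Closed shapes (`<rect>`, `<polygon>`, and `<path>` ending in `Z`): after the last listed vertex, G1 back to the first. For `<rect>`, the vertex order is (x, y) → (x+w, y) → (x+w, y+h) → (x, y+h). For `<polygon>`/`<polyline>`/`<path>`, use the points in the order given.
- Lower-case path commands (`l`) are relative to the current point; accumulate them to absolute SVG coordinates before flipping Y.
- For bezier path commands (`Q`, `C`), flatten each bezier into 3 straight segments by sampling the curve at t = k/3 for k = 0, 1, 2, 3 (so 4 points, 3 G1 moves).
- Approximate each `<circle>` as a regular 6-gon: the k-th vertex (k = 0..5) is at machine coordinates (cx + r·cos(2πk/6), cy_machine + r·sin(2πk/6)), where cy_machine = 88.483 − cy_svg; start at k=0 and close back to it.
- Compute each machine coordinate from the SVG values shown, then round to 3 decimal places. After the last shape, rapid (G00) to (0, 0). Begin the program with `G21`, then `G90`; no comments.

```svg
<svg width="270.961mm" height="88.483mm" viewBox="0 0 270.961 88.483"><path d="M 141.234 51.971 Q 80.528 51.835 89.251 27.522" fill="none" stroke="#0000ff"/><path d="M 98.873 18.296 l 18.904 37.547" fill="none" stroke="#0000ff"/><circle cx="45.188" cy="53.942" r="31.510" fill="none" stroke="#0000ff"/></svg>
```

Since the viewBox matches the mm dimensions, user units are millimetres directly. The only transform is the Y-flip y_m = 88.483 − y_svg.

Shape 1 is a quadratic bezier drawn with `<path>`. Its stroke #0000ff means engrave at S230, F2734. After flipping Y the toolpath is (141.234,36.512) → (108.478,39.289) → (91.150,47.439) → (89.251,60.961).

Shape 2 is a line segment drawn with `<path>`. Its stroke #0000ff means engrave at S230, F2734. After flipping Y the toolpath is (98.873,70.187) → (117.777,32.640).

Shape 3 is a circle drawn with `<circle>`. Its stroke #0000ff means engrave at S230, F2734. After flipping Y the toolpath is (76.698,34.541) → (60.943,61.829) → (29.433,61.829) → (13.678,34.541) → (29.433,7.253) → (60.943,7.253) → (76.698,34.541), returning to the start.

G21
G90
G00 X141.234 Y36.512
M3 S230
G1 X108.478 Y39.289 F2734
G1 X91.150 Y47.439
G1 X89.251 Y60.961
G00 X98.873 Y70.187
M3 S230
G1 X117.777 Y32.640 F2734
G00 X76.698 Y34.541
M3 S230
G1 X60.943 Y61.829 F2734
G1 X29.433 Y61.829
G1 X13.678 Y34.541
G1 X29.433 Y7.253
G1 X60.943 Y7.253
G1 X76.698 Y34.541
M5
G00 X0.000 Y0.000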